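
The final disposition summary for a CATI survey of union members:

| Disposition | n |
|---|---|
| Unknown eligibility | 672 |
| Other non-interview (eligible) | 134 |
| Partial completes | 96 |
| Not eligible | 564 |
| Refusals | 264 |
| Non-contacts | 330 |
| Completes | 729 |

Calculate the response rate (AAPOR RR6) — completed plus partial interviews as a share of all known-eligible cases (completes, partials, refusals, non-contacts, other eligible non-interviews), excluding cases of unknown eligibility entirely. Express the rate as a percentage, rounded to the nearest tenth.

53.1%

Numerator: 729 + 96 = 825
Denominator: 729 + 96 + 264 + 330 + 134 = 1553
RR6 = 825 / 1553 = 0.5312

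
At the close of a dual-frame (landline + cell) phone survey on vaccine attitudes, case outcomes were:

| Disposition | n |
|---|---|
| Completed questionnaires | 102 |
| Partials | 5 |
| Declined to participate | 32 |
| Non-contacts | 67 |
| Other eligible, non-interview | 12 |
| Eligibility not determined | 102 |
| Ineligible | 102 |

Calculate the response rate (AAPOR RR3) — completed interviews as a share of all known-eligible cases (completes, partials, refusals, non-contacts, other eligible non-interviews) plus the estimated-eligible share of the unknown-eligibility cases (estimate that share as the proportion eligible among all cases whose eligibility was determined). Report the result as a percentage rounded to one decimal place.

Numerator: 102
Known eligible: 102 + 5 + 32 + 67 + 12 = 218
e = 218 / (218 + 102) = 218 / 320 = 0.6813
Eligible share of unknowns: 0.6813 × 102 = 69.49
Denom: 218 + 69.49 = 287.49
RR3 = 102 / 287.49 = 0.3548

35.5%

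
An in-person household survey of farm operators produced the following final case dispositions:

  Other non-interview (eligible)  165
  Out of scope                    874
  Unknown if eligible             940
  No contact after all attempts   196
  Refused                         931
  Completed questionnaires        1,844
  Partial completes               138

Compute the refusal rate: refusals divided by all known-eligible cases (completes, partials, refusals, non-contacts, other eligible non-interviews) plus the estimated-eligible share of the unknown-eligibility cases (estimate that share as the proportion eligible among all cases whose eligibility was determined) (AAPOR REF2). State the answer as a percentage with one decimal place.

Num: 931
Eligible (known): 1844 + 138 + 931 + 196 + 165 = 3274
e = 3274 / (3274 + 874) = 3274 / 4148 = 0.7893
Eligible share of unknowns: 0.7893 × 940 = 741.94
Denominator: 3274 + 741.94 = 4015.94
REF2 = 931 / 4015.94 = 0.2318

23.2%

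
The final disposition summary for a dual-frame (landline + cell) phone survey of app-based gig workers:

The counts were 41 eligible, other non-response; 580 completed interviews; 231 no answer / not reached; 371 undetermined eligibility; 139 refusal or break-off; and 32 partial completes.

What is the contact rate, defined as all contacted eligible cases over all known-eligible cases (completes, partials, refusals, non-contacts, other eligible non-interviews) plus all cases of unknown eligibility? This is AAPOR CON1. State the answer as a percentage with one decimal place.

56.8%

Numerator → 580 + 32 + 139 + 41 = 792
Base → 580 + 32 + 139 + 231 + 41 + 371 = 1394
CON1 = 792 / 1394 = 0.5681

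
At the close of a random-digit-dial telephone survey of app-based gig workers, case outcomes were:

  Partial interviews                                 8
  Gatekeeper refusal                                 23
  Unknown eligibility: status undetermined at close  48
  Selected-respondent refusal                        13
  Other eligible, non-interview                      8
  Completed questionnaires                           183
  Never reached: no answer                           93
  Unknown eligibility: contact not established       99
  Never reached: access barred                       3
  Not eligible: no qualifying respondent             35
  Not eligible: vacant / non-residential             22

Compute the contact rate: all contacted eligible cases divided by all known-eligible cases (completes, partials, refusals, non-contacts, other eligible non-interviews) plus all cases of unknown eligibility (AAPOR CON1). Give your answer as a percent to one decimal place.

49.2%

Declined to participate = 23 + 13 = 36
No contact after all attempts = 93 + 3 = 96
Eligibility not determined = 99 + 48 = 147
Not eligible = 35 + 22 = 57
Top = 183 + 8 + 36 + 8 = 235
Denominator = 183 + 8 + 36 + 96 + 8 + 147 = 478
CON1 = 235 / 478 = 0.4916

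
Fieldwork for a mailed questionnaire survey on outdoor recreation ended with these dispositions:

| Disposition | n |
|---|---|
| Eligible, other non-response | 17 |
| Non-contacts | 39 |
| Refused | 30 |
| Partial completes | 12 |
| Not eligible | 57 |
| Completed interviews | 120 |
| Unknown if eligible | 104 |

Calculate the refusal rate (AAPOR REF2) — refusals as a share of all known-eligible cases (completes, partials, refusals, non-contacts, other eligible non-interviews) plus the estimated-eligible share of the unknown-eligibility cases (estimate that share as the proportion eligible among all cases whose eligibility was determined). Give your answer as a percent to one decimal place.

10.0%

Num: 30
Determined eligible: 120 + 12 + 30 + 39 + 17 = 218
e = 218 / (218 + 57) = 218 / 275 = 0.7927
e × U: 0.7927 × 104 = 82.44
Denominator: 218 + 82.44 = 300.44
REF2 = 30 / 300.44 = 0.0999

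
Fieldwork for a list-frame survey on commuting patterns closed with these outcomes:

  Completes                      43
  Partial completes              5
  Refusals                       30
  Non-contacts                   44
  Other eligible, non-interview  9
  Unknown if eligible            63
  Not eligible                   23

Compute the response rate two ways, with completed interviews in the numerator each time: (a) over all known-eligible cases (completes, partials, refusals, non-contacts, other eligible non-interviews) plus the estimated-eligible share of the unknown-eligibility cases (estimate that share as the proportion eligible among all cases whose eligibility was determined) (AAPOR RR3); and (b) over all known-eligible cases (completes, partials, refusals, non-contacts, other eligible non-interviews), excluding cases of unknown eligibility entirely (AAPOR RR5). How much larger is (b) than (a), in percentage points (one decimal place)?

Numerator = 43
Known eligible = 43 + 5 + 30 + 44 + 9 = 131
e = 131 / (131 + 23) = 131 / 154 = 0.8506
Estimated eligible among unknowns = 0.8506 × 63 = 53.59
Base = 131 + 53.59 = 184.59
RR3 = 43 / 184.59 = 0.2329
Base = 43 + 5 + 30 + 44 + 9 = 131
RR5 = 43 / 131 = 0.3282
Difference = 32.82 − 23.29 = 9.53 percentage points

9.5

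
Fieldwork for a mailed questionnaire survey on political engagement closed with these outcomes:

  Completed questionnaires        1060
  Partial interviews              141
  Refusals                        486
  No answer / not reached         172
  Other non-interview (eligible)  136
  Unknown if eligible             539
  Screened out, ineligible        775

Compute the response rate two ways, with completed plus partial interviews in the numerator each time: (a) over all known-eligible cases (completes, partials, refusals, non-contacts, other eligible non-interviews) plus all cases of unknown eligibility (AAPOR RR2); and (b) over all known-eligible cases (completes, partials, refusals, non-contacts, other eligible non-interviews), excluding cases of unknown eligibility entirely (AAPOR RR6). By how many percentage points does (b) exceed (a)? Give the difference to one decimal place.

Top: 1060 + 141 = 1201
Denom: 1060 + 141 + 486 + 172 + 136 + 539 = 2534
RR2 = 1201 / 2534 = 0.4740
Denom: 1060 + 141 + 486 + 172 + 136 = 1995
RR6 = 1201 / 1995 = 0.6020
Difference = 60.20 − 47.40 = 12.80 percentage points

12.8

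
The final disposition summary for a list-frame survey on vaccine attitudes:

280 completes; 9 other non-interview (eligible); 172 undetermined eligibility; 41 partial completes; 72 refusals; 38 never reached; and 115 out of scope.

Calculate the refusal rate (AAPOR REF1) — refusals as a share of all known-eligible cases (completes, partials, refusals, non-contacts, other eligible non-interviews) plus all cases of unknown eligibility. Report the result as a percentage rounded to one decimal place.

11.8%

Numerator → 72
Denom → 280 + 41 + 72 + 38 + 9 + 172 = 612
REF1 = 72 / 612 = 0.1176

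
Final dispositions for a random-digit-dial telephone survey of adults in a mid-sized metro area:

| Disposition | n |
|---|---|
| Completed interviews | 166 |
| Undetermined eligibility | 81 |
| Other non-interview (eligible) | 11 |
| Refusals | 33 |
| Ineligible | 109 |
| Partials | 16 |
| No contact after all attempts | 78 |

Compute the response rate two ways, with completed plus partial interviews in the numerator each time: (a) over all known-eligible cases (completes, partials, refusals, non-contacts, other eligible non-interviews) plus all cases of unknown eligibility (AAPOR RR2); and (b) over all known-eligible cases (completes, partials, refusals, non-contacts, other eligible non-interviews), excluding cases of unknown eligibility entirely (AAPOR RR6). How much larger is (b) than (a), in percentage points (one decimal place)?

Num: 166 + 16 = 182
Base: 166 + 16 + 33 + 78 + 11 + 81 = 385
RR2 = 182 / 385 = 0.4727
Base: 166 + 16 + 33 + 78 + 11 = 304
RR6 = 182 / 304 = 0.5987
Difference = 59.87 − 47.27 = 12.60 percentage points

12.6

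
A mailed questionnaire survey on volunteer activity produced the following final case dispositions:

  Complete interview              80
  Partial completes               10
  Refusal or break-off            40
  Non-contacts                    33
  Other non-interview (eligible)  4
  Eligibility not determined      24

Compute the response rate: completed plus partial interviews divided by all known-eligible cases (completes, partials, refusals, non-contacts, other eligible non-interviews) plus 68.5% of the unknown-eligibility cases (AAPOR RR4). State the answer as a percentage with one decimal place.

49.1%

Num → 80 + 10 = 90
Determined eligible → 80 + 10 + 40 + 33 + 4 = 167
Eligible share of unknowns → 0.6850 × 24 = 16.44
Denom → 167 + 16.44 = 183.44
RR4 = 90 / 183.44 = 0.4906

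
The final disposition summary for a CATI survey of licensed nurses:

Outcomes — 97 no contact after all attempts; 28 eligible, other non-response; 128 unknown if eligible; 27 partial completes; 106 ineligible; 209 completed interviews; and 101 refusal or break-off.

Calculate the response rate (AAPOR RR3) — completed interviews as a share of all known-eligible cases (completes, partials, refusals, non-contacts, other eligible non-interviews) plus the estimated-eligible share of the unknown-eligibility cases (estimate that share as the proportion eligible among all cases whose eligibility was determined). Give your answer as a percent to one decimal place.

36.9%

Num → 209
Known eligible → 209 + 27 + 101 + 97 + 28 = 462
e = 462 / (462 + 106) = 462 / 568 = 0.8134
Eligible share of unknowns → 0.8134 × 128 = 104.12
Denominator → 462 + 104.12 = 566.12
RR3 = 209 / 566.12 = 0.3692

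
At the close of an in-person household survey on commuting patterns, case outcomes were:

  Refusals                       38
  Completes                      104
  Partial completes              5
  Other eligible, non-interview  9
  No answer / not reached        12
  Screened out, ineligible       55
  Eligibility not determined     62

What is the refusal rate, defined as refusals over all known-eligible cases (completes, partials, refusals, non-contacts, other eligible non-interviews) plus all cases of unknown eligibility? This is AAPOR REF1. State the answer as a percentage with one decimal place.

Top: 38
Base: 104 + 5 + 38 + 12 + 9 + 62 = 230
REF1 = 38 / 230 = 0.1652

16.5%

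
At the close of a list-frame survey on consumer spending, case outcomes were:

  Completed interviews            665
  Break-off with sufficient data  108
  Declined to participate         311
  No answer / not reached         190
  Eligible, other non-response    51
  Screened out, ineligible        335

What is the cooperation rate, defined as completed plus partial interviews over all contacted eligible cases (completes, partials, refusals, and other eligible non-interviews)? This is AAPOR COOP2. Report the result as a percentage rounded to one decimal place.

Num: 665 + 108 = 773
Denom: 665 + 108 + 311 + 51 = 1135
COOP2 = 773 / 1135 = 0.6811

68.1%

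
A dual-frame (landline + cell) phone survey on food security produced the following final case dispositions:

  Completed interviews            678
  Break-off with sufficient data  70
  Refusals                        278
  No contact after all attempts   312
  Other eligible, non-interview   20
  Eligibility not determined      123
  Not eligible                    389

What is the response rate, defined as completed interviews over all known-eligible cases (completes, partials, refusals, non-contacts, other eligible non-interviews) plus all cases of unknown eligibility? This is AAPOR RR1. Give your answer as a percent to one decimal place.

Top = 678
Base = 678 + 70 + 278 + 312 + 20 + 123 = 1481
RR1 = 678 / 1481 = 0.4578

45.8%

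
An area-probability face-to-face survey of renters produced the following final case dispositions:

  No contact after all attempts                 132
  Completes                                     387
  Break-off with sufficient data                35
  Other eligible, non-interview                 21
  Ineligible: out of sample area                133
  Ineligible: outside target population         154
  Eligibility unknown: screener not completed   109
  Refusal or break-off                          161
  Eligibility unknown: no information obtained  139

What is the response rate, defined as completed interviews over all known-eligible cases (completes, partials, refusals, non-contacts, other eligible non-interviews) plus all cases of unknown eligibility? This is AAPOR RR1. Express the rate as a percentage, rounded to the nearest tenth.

39.3%

Unknown eligibility = 109 + 139 = 248
Ineligible = 154 + 133 = 287
Numerator: 387
Base: 387 + 35 + 161 + 132 + 21 + 248 = 984
RR1 = 387 / 984 = 0.3933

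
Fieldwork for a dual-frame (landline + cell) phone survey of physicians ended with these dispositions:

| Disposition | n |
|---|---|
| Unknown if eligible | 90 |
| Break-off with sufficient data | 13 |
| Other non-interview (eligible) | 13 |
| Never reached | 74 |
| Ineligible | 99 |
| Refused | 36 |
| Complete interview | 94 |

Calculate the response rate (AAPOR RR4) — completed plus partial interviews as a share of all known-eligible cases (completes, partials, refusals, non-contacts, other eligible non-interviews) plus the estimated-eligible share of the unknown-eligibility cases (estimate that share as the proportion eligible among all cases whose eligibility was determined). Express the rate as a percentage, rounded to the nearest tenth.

36.5%

Top = 94 + 13 = 107
Known eligible = 94 + 13 + 36 + 74 + 13 = 230
e = 230 / (230 + 99) = 230 / 329 = 0.6991
Eligible share of unknowns = 0.6991 × 90 = 62.92
Denominator = 230 + 62.92 = 292.92
RR4 = 107 / 292.92 = 0.3653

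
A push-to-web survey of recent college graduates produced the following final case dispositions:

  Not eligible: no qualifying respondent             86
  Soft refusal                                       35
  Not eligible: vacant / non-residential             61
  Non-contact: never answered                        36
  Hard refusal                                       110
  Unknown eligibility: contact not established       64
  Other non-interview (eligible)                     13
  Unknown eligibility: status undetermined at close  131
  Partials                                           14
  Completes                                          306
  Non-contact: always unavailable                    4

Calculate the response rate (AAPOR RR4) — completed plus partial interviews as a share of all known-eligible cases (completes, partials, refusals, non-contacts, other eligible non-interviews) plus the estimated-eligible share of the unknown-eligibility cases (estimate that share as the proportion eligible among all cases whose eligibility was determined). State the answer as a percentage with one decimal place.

Refused = 110 + 35 = 145
No answer / not reached = 36 + 4 = 40
Unknown eligibility = 64 + 131 = 195
Out of scope = 86 + 61 = 147
Num = 306 + 14 = 320
Known eligible = 306 + 14 + 145 + 40 + 13 = 518
e = 518 / (518 + 147) = 518 / 665 = 0.7789
Estimated eligible among unknowns = 0.7789 × 195 = 151.89
Denominator = 518 + 151.89 = 669.89
RR4 = 320 / 669.89 = 0.4777

47.8%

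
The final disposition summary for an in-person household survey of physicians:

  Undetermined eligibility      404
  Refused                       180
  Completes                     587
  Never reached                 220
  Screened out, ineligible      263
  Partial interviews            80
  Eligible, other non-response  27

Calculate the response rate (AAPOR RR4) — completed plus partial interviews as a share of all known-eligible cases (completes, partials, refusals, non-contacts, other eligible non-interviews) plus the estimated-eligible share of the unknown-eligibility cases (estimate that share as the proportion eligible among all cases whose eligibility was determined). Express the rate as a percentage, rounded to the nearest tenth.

Top → 587 + 80 = 667
Determined eligible → 587 + 80 + 180 + 220 + 27 = 1094
e = 1094 / (1094 + 263) = 1094 / 1357 = 0.8062
e × U → 0.8062 × 404 = 325.70
Denom → 1094 + 325.70 = 1419.70
RR4 = 667 / 1419.70 = 0.4698

47.0%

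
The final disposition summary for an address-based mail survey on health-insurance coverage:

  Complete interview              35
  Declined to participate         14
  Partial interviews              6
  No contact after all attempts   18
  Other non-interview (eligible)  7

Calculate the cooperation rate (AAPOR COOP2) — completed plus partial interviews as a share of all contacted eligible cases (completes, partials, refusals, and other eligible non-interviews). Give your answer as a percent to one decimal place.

Num: 35 + 6 = 41
Base: 35 + 6 + 14 + 7 = 62
COOP2 = 41 / 62 = 0.6613

66.1%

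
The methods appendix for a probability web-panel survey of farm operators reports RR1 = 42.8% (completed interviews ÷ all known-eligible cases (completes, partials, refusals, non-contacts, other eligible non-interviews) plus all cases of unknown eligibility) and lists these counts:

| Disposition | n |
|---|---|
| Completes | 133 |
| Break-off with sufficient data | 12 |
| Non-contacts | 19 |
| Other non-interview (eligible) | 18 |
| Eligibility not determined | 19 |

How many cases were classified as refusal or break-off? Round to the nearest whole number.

110

RR1 = 133 / D = 0.428
D = 133 / 0.428 = 310.7
Remaining denominator categories sum to 201
refusal or break-off = 310.7 − 201 ≈ 110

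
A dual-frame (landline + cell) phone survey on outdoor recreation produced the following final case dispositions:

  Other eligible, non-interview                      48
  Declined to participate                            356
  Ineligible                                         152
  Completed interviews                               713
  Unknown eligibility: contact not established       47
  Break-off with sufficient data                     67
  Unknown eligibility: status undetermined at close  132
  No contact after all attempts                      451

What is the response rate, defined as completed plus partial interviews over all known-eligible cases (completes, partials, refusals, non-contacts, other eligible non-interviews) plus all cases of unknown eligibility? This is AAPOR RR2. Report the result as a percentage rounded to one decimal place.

Eligibility not determined = 47 + 132 = 179
Top: 713 + 67 = 780
Denominator: 713 + 67 + 356 + 451 + 48 + 179 = 1814
RR2 = 780 / 1814 = 0.4300

43.0%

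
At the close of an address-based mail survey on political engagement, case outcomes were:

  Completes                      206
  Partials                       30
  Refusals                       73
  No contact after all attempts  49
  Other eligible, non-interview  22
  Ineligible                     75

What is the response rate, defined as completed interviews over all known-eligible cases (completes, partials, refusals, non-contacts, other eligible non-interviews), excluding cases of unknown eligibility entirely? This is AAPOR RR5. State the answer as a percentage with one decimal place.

Top: 206
Denominator: 206 + 30 + 73 + 49 + 22 = 380
RR5 = 206 / 380 = 0.5421

54.2%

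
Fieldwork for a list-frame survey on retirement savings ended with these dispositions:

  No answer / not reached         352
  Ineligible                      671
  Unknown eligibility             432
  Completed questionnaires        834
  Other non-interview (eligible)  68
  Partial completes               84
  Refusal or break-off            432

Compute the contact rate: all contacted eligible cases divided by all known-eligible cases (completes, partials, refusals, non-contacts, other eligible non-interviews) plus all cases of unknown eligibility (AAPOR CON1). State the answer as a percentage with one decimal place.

Numerator → 834 + 84 + 432 + 68 = 1418
Denominator → 834 + 84 + 432 + 352 + 68 + 432 = 2202
CON1 = 1418 / 2202 = 0.6440

64.4%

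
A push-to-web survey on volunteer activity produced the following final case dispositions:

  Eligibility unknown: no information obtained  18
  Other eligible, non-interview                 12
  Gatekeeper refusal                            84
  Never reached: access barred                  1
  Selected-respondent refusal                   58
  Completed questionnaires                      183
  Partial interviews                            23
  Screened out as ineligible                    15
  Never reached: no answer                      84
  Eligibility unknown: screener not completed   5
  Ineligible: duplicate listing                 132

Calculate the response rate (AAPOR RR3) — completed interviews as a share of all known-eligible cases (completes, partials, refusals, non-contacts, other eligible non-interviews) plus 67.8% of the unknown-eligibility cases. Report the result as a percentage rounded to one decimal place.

39.7%

Refusal or break-off = 84 + 58 = 142
No answer / not reached = 84 + 1 = 85
Undetermined eligibility = 5 + 18 = 23
Ineligible = 15 + 132 = 147
Numerator = 183
Determined eligible = 183 + 23 + 142 + 85 + 12 = 445
Eligible share of unknowns = 0.6780 × 23 = 15.59
Denom = 445 + 15.59 = 460.59
RR3 = 183 / 460.59 = 0.3973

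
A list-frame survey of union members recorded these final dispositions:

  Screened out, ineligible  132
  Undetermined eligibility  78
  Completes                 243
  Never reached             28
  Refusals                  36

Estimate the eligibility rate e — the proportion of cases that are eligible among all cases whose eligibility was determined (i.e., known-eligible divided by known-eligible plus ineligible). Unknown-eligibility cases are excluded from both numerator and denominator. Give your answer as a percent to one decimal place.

Known eligible → 243 + 36 + 28 = 307
e = 307 / (307 + 132) = 307 / 439 = 0.6993

69.9%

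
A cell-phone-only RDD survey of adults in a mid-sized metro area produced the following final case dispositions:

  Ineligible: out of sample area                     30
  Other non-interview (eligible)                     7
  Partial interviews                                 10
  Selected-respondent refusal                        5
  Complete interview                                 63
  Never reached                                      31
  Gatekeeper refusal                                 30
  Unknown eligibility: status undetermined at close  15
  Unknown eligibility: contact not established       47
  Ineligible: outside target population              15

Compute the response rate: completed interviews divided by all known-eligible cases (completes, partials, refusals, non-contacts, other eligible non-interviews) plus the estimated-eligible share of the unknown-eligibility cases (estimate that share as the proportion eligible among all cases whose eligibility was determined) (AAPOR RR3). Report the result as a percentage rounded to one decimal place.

32.6%

Refused = 30 + 5 = 35
Unknown if eligible = 47 + 15 = 62
Ineligible = 15 + 30 = 45
Top → 63
Eligible (known) → 63 + 10 + 35 + 31 + 7 = 146
e = 146 / (146 + 45) = 146 / 191 = 0.7644
e × U → 0.7644 × 62 = 47.39
Denom → 146 + 47.39 = 193.39
RR3 = 63 / 193.39 = 0.3258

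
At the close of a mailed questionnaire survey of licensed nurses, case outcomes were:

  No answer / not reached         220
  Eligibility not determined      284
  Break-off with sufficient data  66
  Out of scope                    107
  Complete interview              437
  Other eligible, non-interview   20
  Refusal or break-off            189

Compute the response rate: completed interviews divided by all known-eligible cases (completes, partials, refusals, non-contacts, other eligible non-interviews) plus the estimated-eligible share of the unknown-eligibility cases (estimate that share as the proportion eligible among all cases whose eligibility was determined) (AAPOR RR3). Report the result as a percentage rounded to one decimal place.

Top = 437
Known eligible = 437 + 66 + 189 + 220 + 20 = 932
e = 932 / (932 + 107) = 932 / 1039 = 0.8970
Estimated eligible among unknowns = 0.8970 × 284 = 254.75
Denom = 932 + 254.75 = 1186.75
RR3 = 437 / 1186.75 = 0.3682

36.8%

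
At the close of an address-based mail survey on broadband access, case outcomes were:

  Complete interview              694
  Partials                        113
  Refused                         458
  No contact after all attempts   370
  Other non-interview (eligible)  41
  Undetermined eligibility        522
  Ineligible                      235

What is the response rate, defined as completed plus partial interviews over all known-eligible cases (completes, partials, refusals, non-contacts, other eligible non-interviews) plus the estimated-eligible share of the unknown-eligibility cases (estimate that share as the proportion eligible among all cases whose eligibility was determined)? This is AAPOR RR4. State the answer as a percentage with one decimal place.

37.8%

Top → 694 + 113 = 807
Determined eligible → 694 + 113 + 458 + 370 + 41 = 1676
e = 1676 / (1676 + 235) = 1676 / 1911 = 0.8770
Estimated eligible among unknowns → 0.8770 × 522 = 457.79
Denominator → 1676 + 457.79 = 2133.79
RR4 = 807 / 2133.79 = 0.3782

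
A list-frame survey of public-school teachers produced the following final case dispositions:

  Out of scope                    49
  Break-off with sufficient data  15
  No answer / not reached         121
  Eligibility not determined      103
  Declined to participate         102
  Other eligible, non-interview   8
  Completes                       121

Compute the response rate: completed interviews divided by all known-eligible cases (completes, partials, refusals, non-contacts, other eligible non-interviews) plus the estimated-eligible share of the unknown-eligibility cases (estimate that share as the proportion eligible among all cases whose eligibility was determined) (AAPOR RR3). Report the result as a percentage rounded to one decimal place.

Numerator → 121
Known eligible → 121 + 15 + 102 + 121 + 8 = 367
e = 367 / (367 + 49) = 367 / 416 = 0.8822
e × U → 0.8822 × 103 = 90.87
Base → 367 + 90.87 = 457.87
RR3 = 121 / 457.87 = 0.2643

26.4%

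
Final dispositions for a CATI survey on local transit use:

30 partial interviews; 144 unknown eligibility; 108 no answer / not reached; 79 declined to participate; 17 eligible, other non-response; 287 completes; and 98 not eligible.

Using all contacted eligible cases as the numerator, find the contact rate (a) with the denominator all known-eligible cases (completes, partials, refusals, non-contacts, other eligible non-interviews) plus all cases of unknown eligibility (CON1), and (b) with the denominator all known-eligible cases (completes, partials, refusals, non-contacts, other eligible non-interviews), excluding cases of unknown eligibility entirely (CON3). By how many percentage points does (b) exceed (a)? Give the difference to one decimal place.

Num = 287 + 30 + 79 + 17 = 413
Denom = 287 + 30 + 79 + 108 + 17 + 144 = 665
CON1 = 413 / 665 = 0.6211
Denom = 287 + 30 + 79 + 108 + 17 = 521
CON3 = 413 / 521 = 0.7927
Difference = 79.27 − 62.11 = 17.16 percentage points

17.2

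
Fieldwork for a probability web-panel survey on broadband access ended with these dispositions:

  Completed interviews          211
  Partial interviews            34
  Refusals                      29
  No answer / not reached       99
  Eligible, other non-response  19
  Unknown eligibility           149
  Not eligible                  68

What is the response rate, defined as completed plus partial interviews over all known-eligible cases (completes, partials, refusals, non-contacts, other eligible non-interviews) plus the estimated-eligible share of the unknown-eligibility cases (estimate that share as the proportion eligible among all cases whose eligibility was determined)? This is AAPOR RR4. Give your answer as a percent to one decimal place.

Top → 211 + 34 = 245
Determined eligible → 211 + 34 + 29 + 99 + 19 = 392
e = 392 / (392 + 68) = 392 / 460 = 0.8522
Estimated eligible among unknowns → 0.8522 × 149 = 126.98
Base → 392 + 126.98 = 518.98
RR4 = 245 / 518.98 = 0.4721

47.2%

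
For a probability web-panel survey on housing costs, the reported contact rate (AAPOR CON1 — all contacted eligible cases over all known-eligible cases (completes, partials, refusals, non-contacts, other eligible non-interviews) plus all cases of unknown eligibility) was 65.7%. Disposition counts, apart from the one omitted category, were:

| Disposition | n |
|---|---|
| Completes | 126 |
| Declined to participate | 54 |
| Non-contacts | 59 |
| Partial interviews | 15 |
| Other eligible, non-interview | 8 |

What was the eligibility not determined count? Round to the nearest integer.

Top → 126 + 15 + 54 + 8 = 203
CON1 = 203 / D = 0.657
D = 203 / 0.657 = 309.0
Other denominator terms total 262
eligibility not determined = 309.0 − 262 ≈ 47

47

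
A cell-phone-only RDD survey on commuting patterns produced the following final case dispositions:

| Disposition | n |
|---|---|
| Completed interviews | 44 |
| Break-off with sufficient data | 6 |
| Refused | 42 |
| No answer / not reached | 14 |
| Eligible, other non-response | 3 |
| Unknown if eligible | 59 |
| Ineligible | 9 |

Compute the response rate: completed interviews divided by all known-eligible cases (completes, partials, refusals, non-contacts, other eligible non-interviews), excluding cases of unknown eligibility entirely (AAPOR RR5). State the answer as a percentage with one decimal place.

Numerator = 44
Denom = 44 + 6 + 42 + 14 + 3 = 109
RR5 = 44 / 109 = 0.4037

40.4%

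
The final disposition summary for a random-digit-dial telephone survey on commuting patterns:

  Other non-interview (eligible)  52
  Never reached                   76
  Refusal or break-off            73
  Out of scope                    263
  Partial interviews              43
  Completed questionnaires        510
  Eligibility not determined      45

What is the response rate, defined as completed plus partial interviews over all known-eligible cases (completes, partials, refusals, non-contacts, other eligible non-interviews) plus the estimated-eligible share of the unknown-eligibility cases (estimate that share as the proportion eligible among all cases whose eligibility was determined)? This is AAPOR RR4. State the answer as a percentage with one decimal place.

Num → 510 + 43 = 553
Eligible (known) → 510 + 43 + 73 + 76 + 52 = 754
e = 754 / (754 + 263) = 754 / 1017 = 0.7414
e × U → 0.7414 × 45 = 33.36
Base → 754 + 33.36 = 787.36
RR4 = 553 / 787.36 = 0.7023

70.2%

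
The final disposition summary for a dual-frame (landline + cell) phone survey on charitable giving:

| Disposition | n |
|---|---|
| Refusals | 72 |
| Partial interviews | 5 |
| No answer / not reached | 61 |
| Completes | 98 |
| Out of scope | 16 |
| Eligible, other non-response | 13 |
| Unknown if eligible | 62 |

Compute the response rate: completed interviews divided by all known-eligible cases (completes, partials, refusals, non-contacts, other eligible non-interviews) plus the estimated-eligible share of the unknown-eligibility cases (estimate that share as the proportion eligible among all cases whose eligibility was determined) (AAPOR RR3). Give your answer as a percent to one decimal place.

31.9%

Numerator → 98
Eligible (known) → 98 + 5 + 72 + 61 + 13 = 249
e = 249 / (249 + 16) = 249 / 265 = 0.9396
Eligible share of unknowns → 0.9396 × 62 = 58.26
Denominator → 249 + 58.26 = 307.26
RR3 = 98 / 307.26 = 0.3189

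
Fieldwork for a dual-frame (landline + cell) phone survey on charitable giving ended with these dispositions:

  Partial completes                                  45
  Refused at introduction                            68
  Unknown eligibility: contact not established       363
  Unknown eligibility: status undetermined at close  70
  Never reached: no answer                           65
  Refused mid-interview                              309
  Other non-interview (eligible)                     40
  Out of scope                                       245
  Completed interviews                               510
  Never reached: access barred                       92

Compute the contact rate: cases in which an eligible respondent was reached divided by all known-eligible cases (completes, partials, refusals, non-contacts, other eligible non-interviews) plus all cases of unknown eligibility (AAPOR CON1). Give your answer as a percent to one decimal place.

62.2%

Declined to participate = 68 + 309 = 377
Non-contacts = 65 + 92 = 157
Unknown if eligible = 363 + 70 = 433
Numerator → 510 + 45 + 377 + 40 = 972
Denominator → 510 + 45 + 377 + 157 + 40 + 433 = 1562
CON1 = 972 / 1562 = 0.6223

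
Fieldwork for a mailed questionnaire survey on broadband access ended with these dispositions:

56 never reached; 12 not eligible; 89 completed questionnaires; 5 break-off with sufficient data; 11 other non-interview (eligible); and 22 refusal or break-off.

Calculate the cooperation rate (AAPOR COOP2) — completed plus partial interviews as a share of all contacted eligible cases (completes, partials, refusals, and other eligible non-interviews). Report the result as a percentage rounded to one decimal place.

Top → 89 + 5 = 94
Base → 89 + 5 + 22 + 11 = 127
COOP2 = 94 / 127 = 0.7402

74.0%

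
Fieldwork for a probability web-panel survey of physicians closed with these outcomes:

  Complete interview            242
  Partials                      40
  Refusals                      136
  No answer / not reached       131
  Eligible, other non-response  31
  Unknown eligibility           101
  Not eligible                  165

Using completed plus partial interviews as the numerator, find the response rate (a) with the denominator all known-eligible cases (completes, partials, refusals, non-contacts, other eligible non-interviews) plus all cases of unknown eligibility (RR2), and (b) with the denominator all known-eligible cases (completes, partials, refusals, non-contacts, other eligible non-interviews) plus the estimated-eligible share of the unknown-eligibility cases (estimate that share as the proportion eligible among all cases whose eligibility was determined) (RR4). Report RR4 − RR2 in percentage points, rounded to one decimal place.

1.4

Numerator → 242 + 40 = 282
Base → 242 + 40 + 136 + 131 + 31 + 101 = 681
RR2 = 282 / 681 = 0.4141
Determined eligible → 242 + 40 + 136 + 131 + 31 = 580
e = 580 / (580 + 165) = 580 / 745 = 0.7785
Estimated eligible among unknowns → 0.7785 × 101 = 78.63
Base → 580 + 78.63 = 658.63
RR4 = 282 / 658.63 = 0.4282
Difference = 42.82 − 41.41 = 1.41 percentage points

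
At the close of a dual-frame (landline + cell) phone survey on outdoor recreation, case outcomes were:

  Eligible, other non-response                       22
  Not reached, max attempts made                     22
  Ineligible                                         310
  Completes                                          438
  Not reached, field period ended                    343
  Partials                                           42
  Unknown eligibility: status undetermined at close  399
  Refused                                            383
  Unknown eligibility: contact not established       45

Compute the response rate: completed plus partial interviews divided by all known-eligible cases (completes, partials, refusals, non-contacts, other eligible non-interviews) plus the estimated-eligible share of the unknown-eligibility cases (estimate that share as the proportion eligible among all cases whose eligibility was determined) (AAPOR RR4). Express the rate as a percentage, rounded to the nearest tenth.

29.9%

Non-contacts = 343 + 22 = 365
Undetermined eligibility = 45 + 399 = 444
Num → 438 + 42 = 480
Eligible (known) → 438 + 42 + 383 + 365 + 22 = 1250
e = 1250 / (1250 + 310) = 1250 / 1560 = 0.8013
Eligible share of unknowns → 0.8013 × 444 = 355.78
Denom → 1250 + 355.78 = 1605.78
RR4 = 480 / 1605.78 = 0.2989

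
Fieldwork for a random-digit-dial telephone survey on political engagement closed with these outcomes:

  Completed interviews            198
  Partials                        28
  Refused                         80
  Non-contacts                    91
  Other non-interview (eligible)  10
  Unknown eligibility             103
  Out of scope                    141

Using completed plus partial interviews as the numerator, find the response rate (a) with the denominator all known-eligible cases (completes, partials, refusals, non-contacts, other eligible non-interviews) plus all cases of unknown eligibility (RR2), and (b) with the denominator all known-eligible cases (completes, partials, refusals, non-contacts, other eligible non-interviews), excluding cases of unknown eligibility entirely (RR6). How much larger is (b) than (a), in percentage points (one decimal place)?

11.2

Top = 198 + 28 = 226
Base = 198 + 28 + 80 + 91 + 10 + 103 = 510
RR2 = 226 / 510 = 0.4431
Base = 198 + 28 + 80 + 91 + 10 = 407
RR6 = 226 / 407 = 0.5553
Difference = 55.53 − 44.31 = 11.22 percentage points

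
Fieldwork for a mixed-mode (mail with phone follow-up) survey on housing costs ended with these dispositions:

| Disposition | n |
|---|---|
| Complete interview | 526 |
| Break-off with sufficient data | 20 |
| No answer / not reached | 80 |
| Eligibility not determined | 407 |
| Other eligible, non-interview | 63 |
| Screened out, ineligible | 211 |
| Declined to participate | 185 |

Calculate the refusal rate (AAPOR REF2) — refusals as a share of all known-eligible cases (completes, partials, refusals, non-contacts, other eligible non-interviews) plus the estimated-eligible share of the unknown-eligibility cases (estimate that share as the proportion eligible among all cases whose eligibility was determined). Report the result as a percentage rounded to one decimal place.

15.4%

Numerator → 185
Eligible (known) → 526 + 20 + 185 + 80 + 63 = 874
e = 874 / (874 + 211) = 874 / 1085 = 0.8055
Eligible share of unknowns → 0.8055 × 407 = 327.84
Denom → 874 + 327.84 = 1201.84
REF2 = 185 / 1201.84 = 0.1539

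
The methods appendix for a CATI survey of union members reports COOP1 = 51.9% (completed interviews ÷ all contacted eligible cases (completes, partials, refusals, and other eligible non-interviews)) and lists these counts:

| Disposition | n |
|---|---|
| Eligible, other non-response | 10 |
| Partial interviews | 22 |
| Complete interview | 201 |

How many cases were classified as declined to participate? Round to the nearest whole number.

COOP1 = 201 / D = 0.519
D = 201 / 0.519 = 387.3
Remaining denominator categories sum to 233
declined to participate = 387.3 − 233 ≈ 154

154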